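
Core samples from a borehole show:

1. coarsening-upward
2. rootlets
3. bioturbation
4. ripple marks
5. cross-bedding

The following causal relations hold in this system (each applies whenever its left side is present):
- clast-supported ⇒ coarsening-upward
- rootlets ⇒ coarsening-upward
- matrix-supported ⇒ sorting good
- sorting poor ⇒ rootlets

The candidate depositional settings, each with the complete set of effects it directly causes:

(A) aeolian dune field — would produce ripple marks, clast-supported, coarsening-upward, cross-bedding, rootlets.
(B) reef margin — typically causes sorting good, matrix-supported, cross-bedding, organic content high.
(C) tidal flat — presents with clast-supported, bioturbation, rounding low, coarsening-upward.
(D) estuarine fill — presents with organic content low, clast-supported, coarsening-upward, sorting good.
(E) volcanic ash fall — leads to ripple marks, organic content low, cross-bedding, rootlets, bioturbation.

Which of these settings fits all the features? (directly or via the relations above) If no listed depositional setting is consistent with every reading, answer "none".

Testing each hypothesis:
(A) aeolian dune field — coarsening-upward ✓; rootlets ✓; bioturbation ✗; ripple marks ✓; cross-bedding ✓
(B) reef margin — coarsening-upward ✗; rootlets ✗; bioturbation ✗; ripple marks ✗; cross-bedding ✓
(C) tidal flat — does not account for rootlets, ripple marks, cross-bedding
(D) estuarine fill — coarsening-upward ✓; rootlets ✗; bioturbation ✗; ripple marks ✗; cross-bedding ✗
(E) volcanic ash fall — coarsening-upward ✓ (by rootlets → coarsening-upward); rootlets ✓; bioturbation ✓; ripple marks ✓; cross-bedding ✓
(E) is the only candidate with no mismatches.

E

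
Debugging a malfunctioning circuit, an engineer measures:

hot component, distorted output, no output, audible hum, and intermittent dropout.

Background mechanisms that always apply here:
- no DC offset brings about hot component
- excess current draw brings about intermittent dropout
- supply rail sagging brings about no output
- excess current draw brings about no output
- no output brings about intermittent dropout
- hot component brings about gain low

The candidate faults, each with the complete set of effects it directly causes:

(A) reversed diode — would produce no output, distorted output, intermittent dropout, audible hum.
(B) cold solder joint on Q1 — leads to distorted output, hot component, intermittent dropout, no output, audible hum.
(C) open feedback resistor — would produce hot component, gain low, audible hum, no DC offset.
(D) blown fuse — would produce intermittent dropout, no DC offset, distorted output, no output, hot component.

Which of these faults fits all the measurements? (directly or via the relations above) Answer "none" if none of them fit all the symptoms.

Checking each candidate against the observations:
(A) reversed diode — hot component -; distorted output +; no output +; audible hum +; intermittent dropout +
(B) cold solder joint on Q1 — accounts for every observation
(C) open feedback resistor — does not account for distorted output, no output, intermittent dropout
(D) blown fuse — does not account for audible hum
Only (B) is consistent with every observation.

B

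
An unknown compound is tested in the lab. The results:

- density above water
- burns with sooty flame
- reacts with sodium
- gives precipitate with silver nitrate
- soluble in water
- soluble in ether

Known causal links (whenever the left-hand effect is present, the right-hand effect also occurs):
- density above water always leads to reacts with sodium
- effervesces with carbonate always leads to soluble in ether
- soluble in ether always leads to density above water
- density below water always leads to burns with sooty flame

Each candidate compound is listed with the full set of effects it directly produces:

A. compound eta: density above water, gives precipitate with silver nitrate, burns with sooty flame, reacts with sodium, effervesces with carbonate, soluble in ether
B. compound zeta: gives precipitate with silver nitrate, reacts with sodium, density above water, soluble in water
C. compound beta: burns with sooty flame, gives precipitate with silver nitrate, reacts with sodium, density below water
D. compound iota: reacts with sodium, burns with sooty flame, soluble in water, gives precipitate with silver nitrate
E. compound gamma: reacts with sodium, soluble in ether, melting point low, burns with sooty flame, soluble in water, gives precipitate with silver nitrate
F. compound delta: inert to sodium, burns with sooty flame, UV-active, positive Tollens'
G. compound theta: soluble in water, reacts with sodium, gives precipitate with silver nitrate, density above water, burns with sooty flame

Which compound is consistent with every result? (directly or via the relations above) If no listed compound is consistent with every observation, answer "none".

E

For each candidate, compare predicted effects to what was observed:
(A) compound eta — density above water +; burns with sooty flame +; reacts with sodium +; gives precipitate with silver nitrate +; soluble in water -; soluble in ether +
(B) compound zeta — density above water +; burns with sooty flame -; reacts with sodium +; gives precipitate with silver nitrate +; soluble in water +; soluble in ether -
(C) compound beta — density above water -; burns with sooty flame +; reacts with sodium +; gives precipitate with silver nitrate +; soluble in water -; soluble in ether -
(D) compound iota — density above water -; burns with sooty flame +; reacts with sodium +; gives precipitate with silver nitrate +; soluble in water +; soluble in ether -
(E) compound gamma — accounts for every observation (density above water through soluble in ether → density above water)
(F) compound delta — fails on density above water, reacts with sodium, gives precipitate with silver nitrate, soluble in water, soluble in ether (predicts inert to sodium, not reacts with sodium)
(G) compound theta — does not account for soluble in ether
(E) is the only candidate with no mismatches.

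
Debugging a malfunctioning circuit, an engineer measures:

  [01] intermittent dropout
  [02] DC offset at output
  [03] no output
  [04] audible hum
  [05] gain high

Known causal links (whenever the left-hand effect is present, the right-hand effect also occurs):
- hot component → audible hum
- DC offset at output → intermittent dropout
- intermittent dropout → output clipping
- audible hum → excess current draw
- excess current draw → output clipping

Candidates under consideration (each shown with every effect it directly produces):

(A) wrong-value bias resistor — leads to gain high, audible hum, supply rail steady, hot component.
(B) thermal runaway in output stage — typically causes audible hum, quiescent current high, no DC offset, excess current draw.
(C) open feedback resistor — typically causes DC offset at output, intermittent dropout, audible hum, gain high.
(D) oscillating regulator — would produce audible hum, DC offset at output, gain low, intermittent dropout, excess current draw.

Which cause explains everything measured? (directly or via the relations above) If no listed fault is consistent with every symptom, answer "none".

For each candidate, compare predicted effects to what was observed:
(A) wrong-value bias resistor — does not account for intermittent dropout, DC offset at output, no output
(B) thermal runaway in output stage — fails on intermittent dropout, DC offset at output, no output, gain high (predicts no DC offset, not DC offset at output)
(C) open feedback resistor — intermittent dropout +; DC offset at output +; no output -; audible hum +; gain high +
(D) oscillating regulator — intermittent dropout +; DC offset at output +; no output -; audible hum +; gain high -
No candidate is consistent with all observations.

none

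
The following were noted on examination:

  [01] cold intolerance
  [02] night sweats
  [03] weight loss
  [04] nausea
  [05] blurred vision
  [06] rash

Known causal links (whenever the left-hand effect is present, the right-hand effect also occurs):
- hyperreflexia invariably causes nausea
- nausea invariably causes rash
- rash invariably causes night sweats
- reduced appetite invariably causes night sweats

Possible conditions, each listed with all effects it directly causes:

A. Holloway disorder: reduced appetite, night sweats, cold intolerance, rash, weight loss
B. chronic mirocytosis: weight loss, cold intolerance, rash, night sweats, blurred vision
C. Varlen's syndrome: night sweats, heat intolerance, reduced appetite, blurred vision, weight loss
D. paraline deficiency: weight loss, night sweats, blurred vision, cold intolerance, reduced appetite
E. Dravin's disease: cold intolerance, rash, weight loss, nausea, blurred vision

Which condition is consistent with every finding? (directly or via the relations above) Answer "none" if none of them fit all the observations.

E

Per-candidate check:
(A) Holloway disorder — cold intolerance +; night sweats +; weight loss +; nausea -; blurred vision -; rash +
(B) chronic mirocytosis — does not account for nausea
(C) Varlen's syndrome — fails on cold intolerance, nausea, rash (predicts heat intolerance, not cold intolerance)
(D) paraline deficiency — does not account for nausea, rash
(E) Dravin's disease — cold intolerance +; night sweats + (by rash → night sweats); weight loss +; nausea +; blurred vision +; rash +
Only (E) is consistent with every observation.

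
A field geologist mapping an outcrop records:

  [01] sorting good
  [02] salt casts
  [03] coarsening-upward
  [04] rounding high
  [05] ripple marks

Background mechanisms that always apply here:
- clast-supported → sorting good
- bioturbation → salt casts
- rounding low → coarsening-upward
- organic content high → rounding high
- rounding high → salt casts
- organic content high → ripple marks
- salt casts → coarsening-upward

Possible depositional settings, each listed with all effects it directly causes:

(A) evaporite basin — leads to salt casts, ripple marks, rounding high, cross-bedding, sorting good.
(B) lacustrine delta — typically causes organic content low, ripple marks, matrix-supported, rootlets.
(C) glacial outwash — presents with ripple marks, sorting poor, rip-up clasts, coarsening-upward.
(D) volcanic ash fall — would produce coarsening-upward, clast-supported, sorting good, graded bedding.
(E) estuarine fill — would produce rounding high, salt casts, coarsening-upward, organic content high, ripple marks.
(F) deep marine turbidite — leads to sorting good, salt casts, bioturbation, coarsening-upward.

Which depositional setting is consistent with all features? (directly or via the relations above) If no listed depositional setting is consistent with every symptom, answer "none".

A

Per-candidate check:
(A) evaporite basin — sorting good ✓; salt casts ✓; coarsening-upward ✓ (through salt casts → coarsening-upward); rounding high ✓; ripple marks ✓
(B) lacustrine delta — does not account for sorting good, salt casts, coarsening-upward, rounding high
(C) glacial outwash — fails on sorting good, salt casts, rounding high (predicts sorting poor, not sorting good)
(D) volcanic ash fall — sorting good ✓; salt casts ✗; coarsening-upward ✓; rounding high ✗; ripple marks ✗
(E) estuarine fill — does not account for sorting good
(F) deep marine turbidite — sorting good ✓; salt casts ✓; coarsening-upward ✓; rounding high ✗; ripple marks ✗
(A) alone accounts for all the evidence.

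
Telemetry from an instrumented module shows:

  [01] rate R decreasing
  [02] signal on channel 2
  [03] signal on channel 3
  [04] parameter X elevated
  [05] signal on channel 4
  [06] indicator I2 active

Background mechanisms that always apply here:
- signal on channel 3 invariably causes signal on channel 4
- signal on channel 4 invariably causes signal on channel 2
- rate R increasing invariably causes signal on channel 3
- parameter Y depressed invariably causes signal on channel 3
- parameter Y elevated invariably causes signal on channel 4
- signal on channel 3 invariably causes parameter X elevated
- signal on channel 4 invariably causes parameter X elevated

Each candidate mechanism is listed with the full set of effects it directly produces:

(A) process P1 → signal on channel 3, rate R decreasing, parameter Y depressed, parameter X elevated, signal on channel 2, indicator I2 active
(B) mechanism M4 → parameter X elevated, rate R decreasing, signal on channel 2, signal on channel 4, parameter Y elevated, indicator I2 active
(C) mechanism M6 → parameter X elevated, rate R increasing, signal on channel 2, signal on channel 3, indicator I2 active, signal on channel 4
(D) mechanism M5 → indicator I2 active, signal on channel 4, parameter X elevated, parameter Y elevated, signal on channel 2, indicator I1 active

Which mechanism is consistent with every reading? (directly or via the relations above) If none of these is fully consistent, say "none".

Checking each candidate against the observations:
(A) process P1 — accounts for every observation (signal on channel 4 by signal on channel 3 → signal on channel 4)
(B) mechanism M4 — does not account for signal on channel 3
(C) mechanism M6 — fails on rate R decreasing (predicts rate R increasing, not rate R decreasing)
(D) mechanism M5 — rate R decreasing ✗; signal on channel 2 ✓; signal on channel 3 ✗; parameter X elevated ✓; signal on channel 4 ✓; indicator I2 active ✓
(A) alone accounts for all the evidence.

A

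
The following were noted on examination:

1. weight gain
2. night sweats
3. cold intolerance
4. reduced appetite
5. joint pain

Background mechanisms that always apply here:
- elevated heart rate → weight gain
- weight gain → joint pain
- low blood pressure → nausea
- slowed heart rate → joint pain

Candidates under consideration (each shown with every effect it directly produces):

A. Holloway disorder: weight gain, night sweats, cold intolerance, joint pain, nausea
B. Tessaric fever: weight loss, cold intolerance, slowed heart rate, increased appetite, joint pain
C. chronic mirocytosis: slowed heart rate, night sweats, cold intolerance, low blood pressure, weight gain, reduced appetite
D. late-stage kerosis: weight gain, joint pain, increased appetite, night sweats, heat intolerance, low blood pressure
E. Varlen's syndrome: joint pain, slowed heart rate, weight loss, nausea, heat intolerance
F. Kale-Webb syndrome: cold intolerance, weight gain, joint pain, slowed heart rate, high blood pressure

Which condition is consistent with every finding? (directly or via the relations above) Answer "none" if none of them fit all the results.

Testing each hypothesis:
(A) Holloway disorder — weight gain match; night sweats match; cold intolerance match; reduced appetite miss; joint pain match
(B) Tessaric fever — weight gain miss; night sweats miss; cold intolerance match; reduced appetite miss; joint pain match
(C) chronic mirocytosis — accounts for every observation (joint pain through slowed heart rate → joint pain)
(D) late-stage kerosis — weight gain match; night sweats match; cold intolerance miss; reduced appetite miss; joint pain match
(E) Varlen's syndrome — weight gain miss; night sweats miss; cold intolerance miss; reduced appetite miss; joint pain match
(F) Kale-Webb syndrome — weight gain match; night sweats miss; cold intolerance match; reduced appetite miss; joint pain match
(C) alone accounts for all the evidence.

C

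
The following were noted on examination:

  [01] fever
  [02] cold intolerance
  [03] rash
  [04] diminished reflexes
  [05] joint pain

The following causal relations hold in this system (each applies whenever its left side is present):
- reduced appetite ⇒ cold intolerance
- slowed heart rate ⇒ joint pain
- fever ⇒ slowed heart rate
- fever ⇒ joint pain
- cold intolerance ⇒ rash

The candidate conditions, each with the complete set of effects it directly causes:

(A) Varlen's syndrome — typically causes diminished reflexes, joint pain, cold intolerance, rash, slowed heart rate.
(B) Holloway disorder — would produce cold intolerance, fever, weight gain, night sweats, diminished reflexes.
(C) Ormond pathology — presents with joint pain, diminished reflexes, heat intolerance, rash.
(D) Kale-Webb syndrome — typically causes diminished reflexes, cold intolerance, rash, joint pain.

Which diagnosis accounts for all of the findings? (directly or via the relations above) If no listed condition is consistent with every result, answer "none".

Testing each hypothesis:
(A) Varlen's syndrome — does not account for fever
(B) Holloway disorder — accounts for every observation (rash via cold intolerance → rash)
(C) Ormond pathology — fever miss; cold intolerance miss; rash match; diminished reflexes match; joint pain match
(D) Kale-Webb syndrome — does not account for fever
(B) alone accounts for all the evidence.

B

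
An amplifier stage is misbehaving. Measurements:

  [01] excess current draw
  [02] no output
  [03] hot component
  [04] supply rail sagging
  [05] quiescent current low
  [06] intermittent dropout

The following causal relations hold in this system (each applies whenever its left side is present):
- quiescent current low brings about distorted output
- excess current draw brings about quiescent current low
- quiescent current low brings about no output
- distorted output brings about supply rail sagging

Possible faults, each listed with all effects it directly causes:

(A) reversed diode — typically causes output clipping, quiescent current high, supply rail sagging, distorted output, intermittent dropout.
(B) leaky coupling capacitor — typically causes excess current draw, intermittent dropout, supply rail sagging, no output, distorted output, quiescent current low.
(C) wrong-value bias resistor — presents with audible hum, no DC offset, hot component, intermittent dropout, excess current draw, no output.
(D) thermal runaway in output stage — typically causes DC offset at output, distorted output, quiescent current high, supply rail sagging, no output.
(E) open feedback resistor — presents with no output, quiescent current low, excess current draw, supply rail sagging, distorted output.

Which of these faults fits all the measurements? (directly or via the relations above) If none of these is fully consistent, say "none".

C

Per-candidate check:
(A) reversed diode — excess current draw -; no output -; hot component -; supply rail sagging +; quiescent current low -; intermittent dropout +
(B) leaky coupling capacitor — excess current draw +; no output +; hot component -; supply rail sagging +; quiescent current low +; intermittent dropout +
(C) wrong-value bias resistor — excess current draw +; no output +; hot component +; supply rail sagging + (through excess current draw → quiescent current low → distorted output → supply rail sagging); quiescent current low + (through excess current draw → quiescent current low); intermittent dropout +
(D) thermal runaway in output stage — fails on excess current draw, hot component, quiescent current low, intermittent dropout (predicts quiescent current high, not quiescent current low)
(E) open feedback resistor — does not account for hot component, intermittent dropout
(C) alone accounts for all the evidence.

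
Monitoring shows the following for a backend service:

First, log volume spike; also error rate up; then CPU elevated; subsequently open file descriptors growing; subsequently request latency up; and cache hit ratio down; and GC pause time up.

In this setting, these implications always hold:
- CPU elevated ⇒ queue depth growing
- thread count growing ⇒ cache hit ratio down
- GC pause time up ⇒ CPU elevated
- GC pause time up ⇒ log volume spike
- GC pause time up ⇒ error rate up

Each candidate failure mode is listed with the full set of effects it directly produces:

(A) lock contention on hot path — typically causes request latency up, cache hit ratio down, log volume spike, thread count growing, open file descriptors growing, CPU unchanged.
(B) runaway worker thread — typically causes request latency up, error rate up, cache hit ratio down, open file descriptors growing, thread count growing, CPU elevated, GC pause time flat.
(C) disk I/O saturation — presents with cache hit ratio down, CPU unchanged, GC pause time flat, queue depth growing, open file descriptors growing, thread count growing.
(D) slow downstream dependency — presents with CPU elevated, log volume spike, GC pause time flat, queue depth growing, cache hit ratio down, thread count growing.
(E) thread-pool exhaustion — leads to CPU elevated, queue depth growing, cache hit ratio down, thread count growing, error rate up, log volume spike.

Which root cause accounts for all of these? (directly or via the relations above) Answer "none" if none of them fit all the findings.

none

Per-candidate check:
(A) lock contention on hot path — fails on error rate up, CPU elevated, GC pause time up (predicts CPU unchanged, not CPU elevated)
(B) runaway worker thread — fails on log volume spike, GC pause time up (predicts GC pause time flat, not GC pause time up)
(C) disk I/O saturation — log volume spike ✗; error rate up ✗; CPU elevated ✗; open file descriptors growing ✓; request latency up ✗; cache hit ratio down ✓; GC pause time up ✗
(D) slow downstream dependency — fails on error rate up, open file descriptors growing, request latency up, GC pause time up (predicts GC pause time flat, not GC pause time up)
(E) thread-pool exhaustion — log volume spike ✓; error rate up ✓; CPU elevated ✓; open file descriptors growing ✗; request latency up ✗; cache hit ratio down ✓; GC pause time up ✗
None of the listed candidates fits everything.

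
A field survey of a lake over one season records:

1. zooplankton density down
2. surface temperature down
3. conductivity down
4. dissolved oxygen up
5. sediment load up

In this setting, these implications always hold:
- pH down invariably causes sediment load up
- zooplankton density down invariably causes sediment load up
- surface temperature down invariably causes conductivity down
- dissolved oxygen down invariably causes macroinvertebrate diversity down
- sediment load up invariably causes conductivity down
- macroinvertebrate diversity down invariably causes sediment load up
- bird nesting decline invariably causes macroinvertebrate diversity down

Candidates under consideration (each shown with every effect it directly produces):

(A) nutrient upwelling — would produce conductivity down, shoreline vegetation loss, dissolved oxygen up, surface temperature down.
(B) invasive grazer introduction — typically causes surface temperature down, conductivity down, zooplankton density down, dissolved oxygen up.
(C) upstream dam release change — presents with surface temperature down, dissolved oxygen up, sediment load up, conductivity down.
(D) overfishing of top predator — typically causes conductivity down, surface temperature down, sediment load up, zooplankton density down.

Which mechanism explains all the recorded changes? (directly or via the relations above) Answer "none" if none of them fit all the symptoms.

B

For each candidate, compare predicted effects to what was observed:
(A) nutrient upwelling — zooplankton density down miss; surface temperature down match; conductivity down match; dissolved oxygen up match; sediment load up miss
(B) invasive grazer introduction — zooplankton density down match; surface temperature down match; conductivity down match; dissolved oxygen up match; sediment load up match (via zooplankton density down → sediment load up)
(C) upstream dam release change — does not account for zooplankton density down
(D) overfishing of top predator — does not account for dissolved oxygen up
(B) is the only candidate with no mismatches.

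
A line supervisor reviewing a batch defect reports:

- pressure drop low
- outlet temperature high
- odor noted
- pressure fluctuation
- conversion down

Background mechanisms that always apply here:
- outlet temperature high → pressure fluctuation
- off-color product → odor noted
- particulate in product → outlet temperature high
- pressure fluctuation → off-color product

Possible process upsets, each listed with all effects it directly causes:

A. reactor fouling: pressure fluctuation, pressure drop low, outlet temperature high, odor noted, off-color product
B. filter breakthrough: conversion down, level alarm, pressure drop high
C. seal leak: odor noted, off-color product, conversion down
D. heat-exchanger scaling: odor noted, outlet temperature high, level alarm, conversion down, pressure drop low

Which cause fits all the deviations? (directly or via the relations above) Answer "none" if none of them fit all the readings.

D

For each candidate, compare predicted effects to what was observed:
(A) reactor fouling — pressure drop low ✓; outlet temperature high ✓; odor noted ✓; pressure fluctuation ✓; conversion down ✗
(B) filter breakthrough — pressure drop low ✗; outlet temperature high ✗; odor noted ✗; pressure fluctuation ✗; conversion down ✓
(C) seal leak — pressure drop low ✗; outlet temperature high ✗; odor noted ✓; pressure fluctuation ✗; conversion down ✓
(D) heat-exchanger scaling — pressure drop low ✓; outlet temperature high ✓; odor noted ✓; pressure fluctuation ✓ (by outlet temperature high → pressure fluctuation); conversion down ✓
Only (D) is consistent with every observation.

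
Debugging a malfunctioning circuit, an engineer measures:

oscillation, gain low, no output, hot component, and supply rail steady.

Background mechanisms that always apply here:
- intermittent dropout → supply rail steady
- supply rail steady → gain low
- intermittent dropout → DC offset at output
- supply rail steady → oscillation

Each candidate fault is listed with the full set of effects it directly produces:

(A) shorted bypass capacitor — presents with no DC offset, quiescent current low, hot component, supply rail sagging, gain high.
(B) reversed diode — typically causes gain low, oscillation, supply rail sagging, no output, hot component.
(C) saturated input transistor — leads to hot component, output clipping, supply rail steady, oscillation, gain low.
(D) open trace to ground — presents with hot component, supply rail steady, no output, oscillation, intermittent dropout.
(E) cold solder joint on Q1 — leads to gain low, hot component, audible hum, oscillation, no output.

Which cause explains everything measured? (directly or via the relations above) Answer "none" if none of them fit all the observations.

D

Checking each candidate against the observations:
(A) shorted bypass capacitor — oscillation -; gain low -; no output -; hot component +; supply rail steady -
(B) reversed diode — oscillation +; gain low +; no output +; hot component +; supply rail steady -
(C) saturated input transistor — oscillation +; gain low +; no output -; hot component +; supply rail steady +
(D) open trace to ground — oscillation +; gain low + (via supply rail steady → gain low); no output +; hot component +; supply rail steady +
(E) cold solder joint on Q1 — does not account for supply rail steady
Only (D) is consistent with every observation.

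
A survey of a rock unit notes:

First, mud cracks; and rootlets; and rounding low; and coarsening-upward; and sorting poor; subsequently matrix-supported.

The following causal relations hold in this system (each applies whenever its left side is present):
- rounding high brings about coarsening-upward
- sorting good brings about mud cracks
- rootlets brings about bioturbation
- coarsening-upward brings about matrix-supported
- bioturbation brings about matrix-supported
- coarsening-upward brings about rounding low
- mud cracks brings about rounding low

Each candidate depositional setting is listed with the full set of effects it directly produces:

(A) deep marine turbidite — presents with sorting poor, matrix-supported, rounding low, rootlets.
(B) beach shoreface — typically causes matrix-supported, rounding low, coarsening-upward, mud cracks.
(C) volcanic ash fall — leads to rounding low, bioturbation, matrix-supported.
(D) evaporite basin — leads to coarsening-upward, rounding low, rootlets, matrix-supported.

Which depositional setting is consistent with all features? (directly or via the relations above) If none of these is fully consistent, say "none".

Testing each hypothesis:
(A) deep marine turbidite — does not account for mud cracks, coarsening-upward
(B) beach shoreface — mud cracks match; rootlets miss; rounding low match; coarsening-upward match; sorting poor miss; matrix-supported match
(C) volcanic ash fall — mud cracks miss; rootlets miss; rounding low match; coarsening-upward miss; sorting poor miss; matrix-supported match
(D) evaporite basin — does not account for mud cracks, sorting poor
None of the listed candidates fits everything.

none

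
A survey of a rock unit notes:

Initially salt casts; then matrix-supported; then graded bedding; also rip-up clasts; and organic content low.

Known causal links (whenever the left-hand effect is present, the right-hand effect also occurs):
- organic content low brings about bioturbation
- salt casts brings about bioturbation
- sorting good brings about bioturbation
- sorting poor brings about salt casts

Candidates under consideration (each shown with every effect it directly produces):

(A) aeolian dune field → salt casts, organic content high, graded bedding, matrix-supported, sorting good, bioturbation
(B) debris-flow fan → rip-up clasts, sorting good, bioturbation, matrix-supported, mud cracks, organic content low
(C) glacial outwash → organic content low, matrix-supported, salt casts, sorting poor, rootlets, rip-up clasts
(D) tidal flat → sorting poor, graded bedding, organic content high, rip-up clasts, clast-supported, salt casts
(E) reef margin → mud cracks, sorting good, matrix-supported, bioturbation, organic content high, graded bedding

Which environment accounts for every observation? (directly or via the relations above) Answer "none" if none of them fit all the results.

none

Checking each candidate against the observations:
(A) aeolian dune field — fails on rip-up clasts, organic content low (predicts organic content high, not organic content low)
(B) debris-flow fan — does not account for salt casts, graded bedding
(C) glacial outwash — does not account for graded bedding
(D) tidal flat — fails on matrix-supported, organic content low (predicts clast-supported, not matrix-supported; predicts organic content high, not organic content low)
(E) reef margin — fails on salt casts, rip-up clasts, organic content low (predicts organic content high, not organic content low)
No candidate is consistent with all observations.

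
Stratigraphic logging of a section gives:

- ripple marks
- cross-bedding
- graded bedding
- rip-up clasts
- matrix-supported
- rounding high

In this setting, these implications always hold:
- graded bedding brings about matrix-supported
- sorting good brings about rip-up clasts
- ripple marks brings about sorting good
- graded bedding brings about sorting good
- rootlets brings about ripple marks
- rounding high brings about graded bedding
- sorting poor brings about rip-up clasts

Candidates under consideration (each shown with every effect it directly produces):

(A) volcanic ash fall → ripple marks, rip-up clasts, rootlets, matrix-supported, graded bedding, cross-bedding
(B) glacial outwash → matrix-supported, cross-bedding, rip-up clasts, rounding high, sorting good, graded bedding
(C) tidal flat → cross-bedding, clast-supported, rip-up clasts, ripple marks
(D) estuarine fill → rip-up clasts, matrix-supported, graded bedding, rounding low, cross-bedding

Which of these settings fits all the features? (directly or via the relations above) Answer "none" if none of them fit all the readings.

none

Testing each hypothesis:
(A) volcanic ash fall — does not account for rounding high
(B) glacial outwash — ripple marks -; cross-bedding +; graded bedding +; rip-up clasts +; matrix-supported +; rounding high +
(C) tidal flat — ripple marks +; cross-bedding +; graded bedding -; rip-up clasts +; matrix-supported -; rounding high -
(D) estuarine fill — ripple marks -; cross-bedding +; graded bedding +; rip-up clasts +; matrix-supported +; rounding high -
None of the listed candidates fits everything.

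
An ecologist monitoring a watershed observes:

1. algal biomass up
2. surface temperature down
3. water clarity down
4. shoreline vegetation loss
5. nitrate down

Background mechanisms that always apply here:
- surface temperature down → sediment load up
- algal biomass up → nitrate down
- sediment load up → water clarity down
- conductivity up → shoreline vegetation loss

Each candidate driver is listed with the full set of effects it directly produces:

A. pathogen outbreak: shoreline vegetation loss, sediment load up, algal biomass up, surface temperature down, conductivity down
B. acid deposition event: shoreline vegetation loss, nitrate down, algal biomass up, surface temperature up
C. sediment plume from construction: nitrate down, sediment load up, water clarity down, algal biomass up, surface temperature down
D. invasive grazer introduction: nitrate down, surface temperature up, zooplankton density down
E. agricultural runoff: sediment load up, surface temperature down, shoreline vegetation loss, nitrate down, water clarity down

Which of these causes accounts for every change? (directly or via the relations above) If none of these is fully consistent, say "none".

Per-candidate check:
(A) pathogen outbreak — algal biomass up ✓; surface temperature down ✓; water clarity down ✓ (via sediment load up → water clarity down); shoreline vegetation loss ✓; nitrate down ✓ (via algal biomass up → nitrate down)
(B) acid deposition event — fails on surface temperature down, water clarity down (predicts surface temperature up, not surface temperature down)
(C) sediment plume from construction — algal biomass up ✓; surface temperature down ✓; water clarity down ✓; shoreline vegetation loss ✗; nitrate down ✓
(D) invasive grazer introduction — algal biomass up ✗; surface temperature down ✗; water clarity down ✗; shoreline vegetation loss ✗; nitrate down ✓
(E) agricultural runoff — does not account for algal biomass up
(A) alone accounts for all the evidence.

A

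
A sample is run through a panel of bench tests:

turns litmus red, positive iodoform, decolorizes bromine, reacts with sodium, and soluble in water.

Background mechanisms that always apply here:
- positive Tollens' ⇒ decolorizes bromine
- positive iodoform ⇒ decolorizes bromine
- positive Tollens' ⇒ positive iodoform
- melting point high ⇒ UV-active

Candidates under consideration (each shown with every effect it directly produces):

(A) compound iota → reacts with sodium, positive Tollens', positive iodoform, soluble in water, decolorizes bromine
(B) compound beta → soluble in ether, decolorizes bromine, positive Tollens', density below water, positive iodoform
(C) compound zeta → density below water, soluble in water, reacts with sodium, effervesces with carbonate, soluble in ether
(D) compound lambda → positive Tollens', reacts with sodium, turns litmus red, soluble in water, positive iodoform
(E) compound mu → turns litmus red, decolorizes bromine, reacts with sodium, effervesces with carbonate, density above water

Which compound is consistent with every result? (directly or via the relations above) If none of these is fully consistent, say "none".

Checking each candidate against the observations:
(A) compound iota — does not account for turns litmus red
(B) compound beta — does not account for turns litmus red, reacts with sodium, soluble in water
(C) compound zeta — does not account for turns litmus red, positive iodoform, decolorizes bromine
(D) compound lambda — turns litmus red yes; positive iodoform yes; decolorizes bromine yes (via positive iodoform → decolorizes bromine); reacts with sodium yes; soluble in water yes
(E) compound mu — does not account for positive iodoform, soluble in water
(D) alone accounts for all the evidence.

D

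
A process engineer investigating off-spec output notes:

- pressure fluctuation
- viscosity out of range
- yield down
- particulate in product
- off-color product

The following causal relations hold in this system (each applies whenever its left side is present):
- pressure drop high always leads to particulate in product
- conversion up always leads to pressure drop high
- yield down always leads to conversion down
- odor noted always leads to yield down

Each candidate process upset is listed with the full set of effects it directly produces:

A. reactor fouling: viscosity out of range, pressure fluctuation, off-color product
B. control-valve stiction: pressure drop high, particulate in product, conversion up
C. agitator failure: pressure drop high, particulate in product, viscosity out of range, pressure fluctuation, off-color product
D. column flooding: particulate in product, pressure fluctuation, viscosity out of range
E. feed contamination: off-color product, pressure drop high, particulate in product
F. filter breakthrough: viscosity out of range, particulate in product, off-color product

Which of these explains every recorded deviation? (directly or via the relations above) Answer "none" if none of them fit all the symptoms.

Checking each candidate against the observations:
(A) reactor fouling — pressure fluctuation ✓; viscosity out of range ✓; yield down ✗; particulate in product ✗; off-color product ✓
(B) control-valve stiction — does not account for pressure fluctuation, viscosity out of range, yield down, off-color product
(C) agitator failure — pressure fluctuation ✓; viscosity out of range ✓; yield down ✗; particulate in product ✓; off-color product ✓
(D) column flooding — does not account for yield down, off-color product
(E) feed contamination — pressure fluctuation ✗; viscosity out of range ✗; yield down ✗; particulate in product ✓; off-color product ✓
(F) filter breakthrough — pressure fluctuation ✗; viscosity out of range ✓; yield down ✗; particulate in product ✓; off-color product ✓
No candidate is consistent with all observations.

none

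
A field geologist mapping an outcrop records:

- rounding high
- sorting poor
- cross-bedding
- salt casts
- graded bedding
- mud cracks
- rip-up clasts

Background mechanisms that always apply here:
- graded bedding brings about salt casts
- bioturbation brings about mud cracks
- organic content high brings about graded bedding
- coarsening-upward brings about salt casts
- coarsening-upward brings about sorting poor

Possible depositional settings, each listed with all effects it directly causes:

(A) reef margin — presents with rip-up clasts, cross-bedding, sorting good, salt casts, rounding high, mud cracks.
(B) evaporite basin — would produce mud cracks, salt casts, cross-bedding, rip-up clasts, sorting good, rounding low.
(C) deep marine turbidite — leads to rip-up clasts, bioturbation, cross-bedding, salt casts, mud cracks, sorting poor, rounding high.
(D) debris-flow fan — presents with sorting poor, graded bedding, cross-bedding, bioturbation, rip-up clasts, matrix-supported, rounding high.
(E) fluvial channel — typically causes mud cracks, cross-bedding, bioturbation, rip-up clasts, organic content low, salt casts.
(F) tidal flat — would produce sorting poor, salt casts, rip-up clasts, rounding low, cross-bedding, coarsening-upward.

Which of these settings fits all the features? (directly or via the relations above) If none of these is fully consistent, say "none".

Per-candidate check:
(A) reef margin — rounding high yes; sorting poor NO; cross-bedding yes; salt casts yes; graded bedding NO; mud cracks yes; rip-up clasts yes
(B) evaporite basin — fails on rounding high, sorting poor, graded bedding (predicts rounding low, not rounding high; predicts sorting good, not sorting poor)
(C) deep marine turbidite — rounding high yes; sorting poor yes; cross-bedding yes; salt casts yes; graded bedding NO; mud cracks yes; rip-up clasts yes
(D) debris-flow fan — accounts for every observation (salt casts by graded bedding → salt casts)
(E) fluvial channel — does not account for rounding high, sorting poor, graded bedding
(F) tidal flat — rounding high NO; sorting poor yes; cross-bedding yes; salt casts yes; graded bedding NO; mud cracks NO; rip-up clasts yes
Only (D) is consistent with every observation.

D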